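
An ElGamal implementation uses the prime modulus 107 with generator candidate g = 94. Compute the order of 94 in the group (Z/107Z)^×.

ord(94) | φ(107) = 107 − 1 = 106 = 2 · 53.
Divisors of 106: 1, 2, 53, 106.
Check 94^d mod 107 for each divisor in increasing order:
94^1 ≡ 94
94^2 ≡ 62
94^53 ≡ 106
94^106 ≡ 1
Therefore the multiplicative order of 94 modulo 107 is 106.

106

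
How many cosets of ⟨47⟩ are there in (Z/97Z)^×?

ord(47) | φ(97) = 97 − 1 = 96 = 2^5 · 3.
Divisors of 96: 1, 2, 3, 4, 6, 8, 12, 16, 24, 32, 48, 96.
Check 47^d mod 97 for each divisor in increasing order:
47^1 ≡ 47
47^2 ≡ 75
47^3 ≡ 33
47^4 ≡ 96
47^6 ≡ 22
47^8 ≡ 1
Thus |⟨47⟩| = ord(47) = 8.
[(Z/97Z)^× : ⟨47⟩] = 96/8 = 12.

12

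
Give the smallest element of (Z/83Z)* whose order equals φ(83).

2

φ(83) = 83 − 1 = 82 = 2 · 41.
g is a primitive root iff g^(82/q) ≢ 1 (mod 83) for each prime q ∈ {2, 41}.
g = 2: 2^41 ≡ 82; 2^2 ≡ 4 — none is 1, so 2 is a primitive root.
The smallest primitive root modulo 83 is 2.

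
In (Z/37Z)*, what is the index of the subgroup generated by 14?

3

ord(14) | φ(37) = 37 − 1 = 36 = 2^2 · 3^2.
Divisors of 36: 1, 2, 3, 4, 6, 9, 12, 18, 36.
Test each divisor d:
14^1 ≡ 14 (mod 37)
14^2 ≡ 11 (mod 37)
14^3 ≡ 6 (mod 37)
14^4 ≡ 10 (mod 37)
14^6 ≡ 36 (mod 37)
14^9 ≡ 31 (mod 37)
14^12 ≡ 1 (mod 37) ✓
The order of 14 is 12, so the subgroup it generates has 12 elements.
The index is φ(37) / ord(14) = 36 / 12 = 3.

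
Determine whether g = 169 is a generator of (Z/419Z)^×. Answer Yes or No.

No

φ(419) = 419 − 1 = 418 = 2 · 11 · 19.
169 is a primitive root mod 419 iff 169^(φ(419)/q) ≢ 1 for every prime q | φ(419), i.e. q ∈ {2, 11, 19}.
169^209 ≡ 1 (mod 419)  [q = 2: ≡ 1 ✗]
169^38 ≡ 129 (mod 419)  [q = 11: ≢ 1 ✓]
169^22 ≡ 1 (mod 419)  [q = 19: ≡ 1 ✗]
Since 169^209 ≡ 1, the order of 169 divides 209 < 418, so 169 is not a primitive root.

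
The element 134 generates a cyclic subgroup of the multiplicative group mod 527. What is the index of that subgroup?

4

By Lagrange's theorem, ord_527(134) divides φ(527) = φ(17·31) = (17−1)·(31−1) = 16·30 = 480 = 2^5 · 3 · 5.
Divisors of 480: 1, 2, 3, 4, 5, 6, 8, 10, 12, 15, 16, 20, 24, 30, 32, 40, 48, 60, 80, 96, 120, 160, 240, 480.
Check 134^d mod 527 for each divisor in increasing order:
134^1 ≡ 134 (mod 527)
134^2 ≡ 38 (mod 527)
134^3 ≡ 349 (mod 527)
134^4 ≡ 390 (mod 527)
134^5 ≡ 87 (mod 527)
134^6 ≡ 64 (mod 527)
134^8 ≡ 324 (mod 527)
134^10 ≡ 191 (mod 527)
134^12 ≡ 407 (mod 527)
134^15 ≡ 280 (mod 527)
134^16 ≡ 103 (mod 527)
134^20 ≡ 118 (mod 527)
134^24 ≡ 171 (mod 527)
134^30 ≡ 404 (mod 527)
134^32 ≡ 69 (mod 527)
134^40 ≡ 222 (mod 527)
134^48 ≡ 256 (mod 527)
134^60 ≡ 373 (mod 527)
134^80 ≡ 273 (mod 527)
134^96 ≡ 188 (mod 527)
134^120 ≡ 1 (mod 527) ✓
So ord_527(134) = 120, hence |⟨134⟩| = 120.
The index is φ(527) / ord(134) = 480 / 120 = 4.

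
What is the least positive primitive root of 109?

6

φ(109) = 109 − 1 = 108 = 2^2 · 3^3.
Test candidates g = 2, 3, … against the prime factors q ∈ {2, 3} of φ(109): g is a generator iff g^(108/q) ≢ 1 for every such q.
g = 2: 2^54 ≡ 108; 2^36 ≡ 1 — hits 1, so not a primitive root.
g = 3: 3^54 ≡ 1 — hits 1, so not a primitive root.
g = 4: 4^54 ≡ 1 — hits 1, so not a primitive root.
g = 5: 5^54 ≡ 1 — hits 1, so not a primitive root.
g = 6: 6^54 ≡ 108; 6^36 ≡ 63 — none is 1, so 6 is a primitive root.
Hence the least primitive root of 109 is 6.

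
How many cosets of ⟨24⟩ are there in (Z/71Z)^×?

The order of 24 must divide φ(71) = 71 − 1 = 70 = 2 · 5 · 7.
Divisors of 70: 1, 2, 5, 7, 10, 14, 35, 70.
Check 24^d mod 71 for each divisor in increasing order:
24^1 ≡ 24 (mod 71)
24^2 ≡ 8 (mod 71)
24^5 ≡ 45 (mod 71)
24^7 ≡ 5 (mod 71)
24^10 ≡ 37 (mod 71)
24^14 ≡ 25 (mod 71)
24^35 ≡ 1 (mod 71) ✓
So ord_71(24) = 35, hence |⟨24⟩| = 35.
[(Z/71Z)^× : ⟨24⟩] = 70/35 = 2.

2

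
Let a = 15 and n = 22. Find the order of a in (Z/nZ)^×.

By Lagrange's theorem, ord_22(15) divides φ(22) = φ(2)·φ(11) = 1·10 = 10 = 2 · 5.
Divisors of 10: 1, 2, 5, 10.
Compute 15^d (mod 22) for the divisors d until we hit 1:
15^1 ≡ 15
15^2 ≡ 5
15^5 ≡ 1
Hence ord(15) = 5.

5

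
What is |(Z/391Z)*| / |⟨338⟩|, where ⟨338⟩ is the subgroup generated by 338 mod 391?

4

The order of 338 must divide φ(391) = φ(17·23) = (17−1)·(23−1) = 16·22 = 352 = 2^5 · 11.
Divisors of 352: 1, 2, 4, 8, 11, 16, 22, 32, 44, 88, 176, 352.
Test each divisor d:
338^1 ≡ 338 (mod 391)
338^2 ≡ 72 (mod 391)
338^4 ≡ 101 (mod 391)
338^8 ≡ 35 (mod 391)
338^11 ≡ 162 (mod 391)
338^16 ≡ 52 (mod 391)
338^22 ≡ 47 (mod 391)
338^32 ≡ 358 (mod 391)
338^44 ≡ 254 (mod 391)
338^88 ≡ 1 (mod 391) ✓
Thus |⟨338⟩| = ord(338) = 88.
Index = |(Z/391Z)^×| / |⟨338⟩| = 352 / 88 = 4.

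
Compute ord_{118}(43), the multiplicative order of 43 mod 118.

58

ord(43) | φ(118) = φ(2)·φ(59) = 1·58 = 58 = 2 · 29.
Divisors of 58: 1, 2, 29, 58.
Check 43^d mod 118 for each divisor in increasing order:
43^1 ≡ 43
43^2 ≡ 79
43^29 ≡ 117
43^58 ≡ 1
Therefore the multiplicative order of 43 modulo 118 is 58.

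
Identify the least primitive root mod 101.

φ(101) = 101 − 1 = 100 = 2^2 · 5^2.
g is a primitive root iff g^(100/q) ≢ 1 (mod 101) for each prime q ∈ {2, 5}.
g = 2: 2^50 ≡ 100; 2^20 ≡ 95 — none is 1, so 2 is a primitive root.
So 2 is the smallest generator of (Z/101Z)^×.

2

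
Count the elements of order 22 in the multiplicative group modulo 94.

0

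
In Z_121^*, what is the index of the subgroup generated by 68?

1

The order of 68 must divide φ(121) = φ(11^2) = 11·(11−1) = 110 = 2 · 5 · 11.
Divisors of 110: 1, 2, 5, 10, 11, 22, 55, 110.
Check 68^d mod 121 for each divisor in increasing order:
68^1 ≡ 68 (mod 121)
68^2 ≡ 26 (mod 121)
68^5 ≡ 109 (mod 121)
68^10 ≡ 23 (mod 121)
68^11 ≡ 112 (mod 121)
68^22 ≡ 81 (mod 121)
68^55 ≡ 120 (mod 121)
68^110 ≡ 1 (mod 121) ✓
The order of 68 is 110, so the subgroup it generates has 110 elements.
[(Z/121Z)^× : ⟨68⟩] = 110/110 = 1.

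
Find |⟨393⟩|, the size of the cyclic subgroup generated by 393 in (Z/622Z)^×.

310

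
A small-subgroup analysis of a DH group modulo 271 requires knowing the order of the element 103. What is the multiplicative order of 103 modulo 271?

ord(103) | φ(271) = 271 − 1 = 270 = 2 · 3^3 · 5.
Divisors of 270: 1, 2, 3, 5, 6, 9, 10, 15, 18, 27, 30, 45, 54, 90, 135, 270.
Compute 103^d (mod 271) for the divisors d until we hit 1:
103^1 ≡ 103 (mod 271)
103^2 ≡ 40 (mod 271)
103^3 ≡ 55 (mod 271)
103^5 ≡ 32 (mod 271)
103^6 ≡ 44 (mod 271)
103^9 ≡ 252 (mod 271)
103^10 ≡ 211 (mod 271)
103^15 ≡ 248 (mod 271)
103^18 ≡ 90 (mod 271)
103^27 ≡ 187 (mod 271)
103^30 ≡ 258 (mod 271)
103^45 ≡ 28 (mod 271)
103^54 ≡ 10 (mod 271)
103^90 ≡ 242 (mod 271)
103^135 ≡ 1 (mod 271) ✓
Therefore the multiplicative order of 103 modulo 271 is 135.

135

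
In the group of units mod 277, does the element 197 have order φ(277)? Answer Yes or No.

φ(277) = 277 − 1 = 276 = 2^2 · 3 · 23.
It suffices to check that the order of 197 is not a proper divisor of 276: compute 197^(276/q) for q ∈ {2, 3, 23}.
197^138 ≡ 276 (mod 277)  [q = 2: ≢ 1 ✓]
197^92 ≡ 116 (mod 277)  [q = 3: ≢ 1 ✓]
197^12 ≡ 169 (mod 277)  [q = 23: ≢ 1 ✓]
Every test exponent gives a nontrivial residue, hence 197 generates the full group.

Yes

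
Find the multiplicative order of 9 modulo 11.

Since 9 ∈ (Z/11Z)^×, its order divides φ(11) = 11 − 1 = 10 = 2 · 5.
Divisors of 10: 1, 2, 5, 10.
Compute 9^d (mod 11) for the divisors d until we hit 1:
9^1 ≡ 9 (mod 11)
9^2 ≡ 4 (mod 11)
9^5 ≡ 1 (mod 11) ✓
The smallest such exponent is 5, so the order of 9 is 5.

5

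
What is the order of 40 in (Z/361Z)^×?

342

ord(40) | φ(361) = φ(19^2) = 19·(19−1) = 342 = 2 · 3^2 · 19.
Divisors of 342: 1, 2, 3, 6, 9, 18, 19, 38, 57, 114, 171, 342.
Compute 40^d (mod 361) for the divisors d until we hit 1:
40^1 ≡ 40 (mod 361)
40^2 ≡ 156 (mod 361)
40^3 ≡ 103 (mod 361)
40^6 ≡ 140 (mod 361)
40^9 ≡ 341 (mod 361)
40^18 ≡ 39 (mod 361)
40^19 ≡ 116 (mod 361)
40^38 ≡ 99 (mod 361)
40^57 ≡ 293 (mod 361)
40^114 ≡ 292 (mod 361)
40^171 ≡ 360 (mod 361)
40^342 ≡ 1 (mod 361) ✓
Therefore the multiplicative order of 40 modulo 361 is 342.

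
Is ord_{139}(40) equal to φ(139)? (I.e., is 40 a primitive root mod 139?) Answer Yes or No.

Yes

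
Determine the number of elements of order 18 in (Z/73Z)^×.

φ(73) = 73 − 1 = 72 = 2^3 · 3^2.
(Z/73Z)^× is cyclic (|G| = 72); a cyclic group of order m has exactly φ(d) elements of each order d | m, and none otherwise.
18 = 2 · 3^2 divides 72, and φ(18) = 6.

6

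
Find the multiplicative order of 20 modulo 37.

36

ord(20) | φ(37) = 37 − 1 = 36 = 2^2 · 3^2.
Divisors of 36: 1, 2, 3, 4, 6, 9, 12, 18, 36.
Evaluate successive powers at the divisors of 36:
20^1 ≡ 20
20^2 ≡ 30
20^3 ≡ 8
20^4 ≡ 12
20^6 ≡ 27
20^9 ≡ 31
20^12 ≡ 26
20^18 ≡ 36
20^36 ≡ 1
Hence ord(20) = 36.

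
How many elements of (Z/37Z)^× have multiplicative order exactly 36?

12

φ(37) = 37 − 1 = 36 = 2^2 · 3^2.
Since (Z/37Z)^× is cyclic of order 36, the number of elements of order d is φ(d) when d | 36 and 0 otherwise.
36 = 2^2 · 3^2 divides 36, and φ(36) = 12.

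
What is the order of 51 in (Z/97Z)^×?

The order of 51 must divide φ(97) = 97 − 1 = 96 = 2^5 · 3.
Divisors of 96: 1, 2, 3, 4, 6, 8, 12, 16, 24, 32, 48, 96.
Test each divisor d:
51^1 ≡ 51 (mod 97)
51^2 ≡ 79 (mod 97)
51^3 ≡ 52 (mod 97)
51^4 ≡ 33 (mod 97)
51^6 ≡ 85 (mod 97)
51^8 ≡ 22 (mod 97)
51^12 ≡ 47 (mod 97)
51^16 ≡ 96 (mod 97)
51^24 ≡ 75 (mod 97)
51^32 ≡ 1 (mod 97) ✓
Hence ord(51) = 32.

32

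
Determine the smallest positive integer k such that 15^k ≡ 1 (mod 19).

18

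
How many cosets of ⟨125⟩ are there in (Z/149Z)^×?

4

ord(125) | φ(149) = 149 − 1 = 148 = 2^2 · 37.
Divisors of 148: 1, 2, 4, 37, 74, 148.
Compute 125^d (mod 149) for the divisors d until we hit 1:
125^1 ≡ 125 (mod 149)
125^2 ≡ 129 (mod 149)
125^4 ≡ 102 (mod 149)
125^37 ≡ 1 (mod 149) ✓
So ord_149(125) = 37, hence |⟨125⟩| = 37.
The index is φ(149) / ord(125) = 148 / 37 = 4.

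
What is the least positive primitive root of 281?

φ(281) = 281 − 1 = 280 = 2^3 · 5 · 7.
Test candidates g = 2, 3, … against the prime factors q ∈ {2, 5, 7} of φ(281): g is a generator iff g^(280/q) ≢ 1 for every such q.
g = 2: 2^140 ≡ 1 — hits 1, so not a primitive root.
g = 3: 3^140 ≡ 280; 3^56 ≡ 86; 3^40 ≡ 249 — none is 1, so 3 is a primitive root.
Hence the least primitive root of 281 is 3.

3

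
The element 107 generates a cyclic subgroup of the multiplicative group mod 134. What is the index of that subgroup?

6

By Lagrange's theorem, ord_134(107) divides φ(134) = φ(2)·φ(67) = 1·66 = 66 = 2 · 3 · 11.
Divisors of 66: 1, 2, 3, 6, 11, 22, 33, 66.
Check 107^d mod 134 for each divisor in increasing order:
107^1 ≡ 107
107^2 ≡ 59
107^3 ≡ 15
107^6 ≡ 91
107^11 ≡ 1
Thus |⟨107⟩| = ord(107) = 11.
[(Z/134Z)^× : ⟨107⟩] = 66/11 = 6.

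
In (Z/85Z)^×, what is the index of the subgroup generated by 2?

8

Since 2 ∈ (Z/85Z)^×, its order divides φ(85) = φ(5·17) = (5−1)·(17−1) = 4·16 = 64 = 2^6.
Divisors of 64: 1, 2, 4, 8, 16, 32, 64.
Test each divisor d:
2^1 ≡ 2 (mod 85)
2^2 ≡ 4 (mod 85)
2^4 ≡ 16 (mod 85)
2^8 ≡ 1 (mod 85) ✓
So ord_85(2) = 8, hence |⟨2⟩| = 8.
[(Z/85Z)^× : ⟨2⟩] = 64/8 = 8.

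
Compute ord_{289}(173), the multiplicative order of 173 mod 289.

The order of 173 must divide φ(289) = φ(17^2) = 17·(17−1) = 272 = 2^4 · 17.
Divisors of 272: 1, 2, 4, 8, 16, 17, 34, 68, 136, 272.
Check 173^d mod 289 for each divisor in increasing order:
173^1 ≡ 173 (mod 289)
173^2 ≡ 162 (mod 289)
173^4 ≡ 234 (mod 289)
173^8 ≡ 135 (mod 289)
173^16 ≡ 18 (mod 289)
173^17 ≡ 224 (mod 289)
173^34 ≡ 179 (mod 289)
173^68 ≡ 251 (mod 289)
173^136 ≡ 288 (mod 289)
173^272 ≡ 1 (mod 289) ✓
So ord_289(173) = 272.

272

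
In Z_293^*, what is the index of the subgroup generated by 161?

The order of 161 must divide φ(293) = 293 − 1 = 292 = 2^2 · 73.
Divisors of 292: 1, 2, 4, 73, 146, 292.
Test each divisor d:
161^1 ≡ 161
161^2 ≡ 137
161^4 ≡ 17
161^73 ≡ 1
Thus |⟨161⟩| = ord(161) = 73.
Index = |(Z/293Z)^×| / |⟨161⟩| = 292 / 73 = 4.

4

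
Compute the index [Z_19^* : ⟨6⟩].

ord(6) | φ(19) = 19 − 1 = 18 = 2 · 3^2.
Divisors of 18: 1, 2, 3, 6, 9, 18.
Test each divisor d:
6^1 ≡ 6 (mod 19)
6^2 ≡ 17 (mod 19)
6^3 ≡ 7 (mod 19)
6^6 ≡ 11 (mod 19)
6^9 ≡ 1 (mod 19) ✓
Thus |⟨6⟩| = ord(6) = 9.
[(Z/19Z)^× : ⟨6⟩] = 18/9 = 2.

2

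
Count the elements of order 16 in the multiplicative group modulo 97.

φ(97) = 97 − 1 = 96 = 2^5 · 3.
In a cyclic group of order 96, there are φ(d) elements of order d for each divisor d of 96, and zero for non-divisors.
16 = 2^4 divides 96, and φ(16) = 8.

8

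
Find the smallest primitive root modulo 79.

φ(79) = 79 − 1 = 78 = 2 · 3 · 13.
Test candidates g = 2, 3, … against the prime factors q ∈ {2, 3, 13} of φ(79): g is a generator iff g^(78/q) ≢ 1 for every such q.
g = 2: 2^39 ≡ 1 — hits 1, so not a primitive root.
g = 3: 3^39 ≡ 78; 3^26 ≡ 23; 3^6 ≡ 18 — none is 1, so 3 is a primitive root.
Hence the least primitive root of 79 is 3.

3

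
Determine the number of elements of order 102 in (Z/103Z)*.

32

φ(103) = 103 − 1 = 102 = 2 · 3 · 17.
In a cyclic group of order 102, there are φ(d) elements of order d for each divisor d of 102, and zero for non-divisors.
102 = 2 · 3 · 17 divides 102, and φ(102) = 32.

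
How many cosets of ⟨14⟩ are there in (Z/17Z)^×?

1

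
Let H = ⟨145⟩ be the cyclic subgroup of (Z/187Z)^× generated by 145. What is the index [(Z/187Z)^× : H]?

4

The order of 145 must divide φ(187) = φ(11·17) = (11−1)·(17−1) = 10·16 = 160 = 2^5 · 5.
Divisors of 160: 1, 2, 4, 5, 8, 10, 16, 20, 32, 40, 80, 160.
Check 145^d mod 187 for each divisor in increasing order:
145^1 ≡ 145 (mod 187)
145^2 ≡ 81 (mod 187)
145^4 ≡ 16 (mod 187)
145^5 ≡ 76 (mod 187)
145^8 ≡ 69 (mod 187)
145^10 ≡ 166 (mod 187)
145^16 ≡ 86 (mod 187)
145^20 ≡ 67 (mod 187)
145^32 ≡ 103 (mod 187)
145^40 ≡ 1 (mod 187) ✓
The order of 145 is 40, so the subgroup it generates has 40 elements.
The index is φ(187) / ord(145) = 160 / 40 = 4.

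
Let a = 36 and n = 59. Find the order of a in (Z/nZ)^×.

ord(36) | φ(59) = 59 − 1 = 58 = 2 · 29.
Divisors of 58: 1, 2, 29, 58.
Check 36^d mod 59 for each divisor in increasing order:
36^1 ≡ 36 (mod 59)
36^2 ≡ 57 (mod 59)
36^29 ≡ 1 (mod 59) ✓
So ord_59(36) = 29.

29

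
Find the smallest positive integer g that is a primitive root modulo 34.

φ(34) = φ(2)·φ(17) = 1·16 = 16 = 2^4.
g is a primitive root iff g^(16/q) ≢ 1 (mod 34) for each prime q ∈ {2}.
g = 2: gcd(2, 34) = 2 > 1, not a unit — skip.
g = 3: 3^8 ≡ 33 — none is 1, so 3 is a primitive root.
The smallest primitive root modulo 34 is 3.

3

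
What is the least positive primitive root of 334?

5

φ(334) = φ(2)·φ(167) = 1·166 = 166 = 2 · 83.
Test candidates g = 2, 3, … against the prime factors q ∈ {2, 83} of φ(334): g is a generator iff g^(166/q) ≢ 1 for every such q.
g = 2: gcd(2, 334) = 2 > 1, not a unit — skip.
g = 3: 3^83 ≡ 1 — hits 1, so not a primitive root.
g = 4: gcd(4, 334) = 2 > 1, not a unit — skip.
g = 5: 5^83 ≡ 333; 5^2 ≡ 25 — none is 1, so 5 is a primitive root.
The smallest primitive root modulo 334 is 5.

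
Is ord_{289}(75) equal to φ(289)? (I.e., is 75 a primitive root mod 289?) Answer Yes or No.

No

φ(289) = φ(17^2) = 17·(17−1) = 272 = 2^4 · 17.
An element g generates (Z/289Z)^× iff g^(272/q) ≢ 1 (mod 289) for each prime q ∈ {2, 17}.
75^136 ≡ 288 (mod 289)  [q = 2: ≢ 1 ✓]
75^16 ≡ 1 (mod 289)  [q = 17: ≡ 1 ✗]
Since 75^16 ≡ 1, the order of 75 divides 16 < 272, so 75 is not a primitive root.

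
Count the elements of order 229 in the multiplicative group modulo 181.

φ(181) = 181 − 1 = 180 = 2^2 · 3^2 · 5.
In a cyclic group of order 180, there are φ(d) elements of order d for each divisor d of 180, and zero for non-divisors.
Here 180 is not a multiple of 229, so there are no elements of order 229.

0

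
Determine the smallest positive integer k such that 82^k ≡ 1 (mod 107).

106

Since 82 ∈ (Z/107Z)^×, its order divides φ(107) = 107 − 1 = 106 = 2 · 53.
Divisors of 106: 1, 2, 53, 106.
Check 82^d mod 107 for each divisor in increasing order:
82^1 ≡ 82
82^2 ≡ 90
82^53 ≡ 106
82^106 ≡ 1
Therefore the multiplicative order of 82 modulo 107 is 106.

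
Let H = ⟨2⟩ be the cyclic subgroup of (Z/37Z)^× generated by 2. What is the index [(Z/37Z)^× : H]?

1

The order of 2 must divide φ(37) = 37 − 1 = 36 = 2^2 · 3^2.
Divisors of 36: 1, 2, 3, 4, 6, 9, 12, 18, 36.
Check 2^d mod 37 for each divisor in increasing order:
2^1 ≡ 2 (mod 37)
2^2 ≡ 4 (mod 37)
2^3 ≡ 8 (mod 37)
2^4 ≡ 16 (mod 37)
2^6 ≡ 27 (mod 37)
2^9 ≡ 31 (mod 37)
2^12 ≡ 26 (mod 37)
2^18 ≡ 36 (mod 37)
2^36 ≡ 1 (mod 37) ✓
The order of 2 is 36, so the subgroup it generates has 36 elements.
[(Z/37Z)^× : ⟨2⟩] = 36/36 = 1.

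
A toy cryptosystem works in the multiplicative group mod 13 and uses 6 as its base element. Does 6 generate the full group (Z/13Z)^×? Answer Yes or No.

Yes

φ(13) = 13 − 1 = 12 = 2^2 · 3.
6 is a primitive root mod 13 iff 6^(φ(13)/q) ≢ 1 for every prime q | φ(13), i.e. q ∈ {2, 3}.
6^6 ≡ 12 (mod 13)  [q = 2: ≢ 1 ✓]
6^4 ≡ 9 (mod 13)  [q = 3: ≢ 1 ✓]
Every test exponent gives a nontrivial residue, hence 6 generates the full group.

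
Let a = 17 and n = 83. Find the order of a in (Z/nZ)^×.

41

Since 17 ∈ (Z/83Z)^×, its order divides φ(83) = 83 − 1 = 82 = 2 · 41.
Divisors of 82: 1, 2, 41, 82.
Evaluate successive powers at the divisors of 82:
17^1 ≡ 17 (mod 83)
17^2 ≡ 40 (mod 83)
17^41 ≡ 1 (mod 83) ✓
The smallest such exponent is 41, so the order of 17 is 41.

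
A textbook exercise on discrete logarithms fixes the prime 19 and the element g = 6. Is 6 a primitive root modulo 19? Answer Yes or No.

No

φ(19) = 19 − 1 = 18 = 2 · 3^2.
An element g generates (Z/19Z)^× iff g^(18/q) ≢ 1 (mod 19) for each prime q ∈ {2, 3}.
6^9 ≡ 1 (mod 19)  [q = 2: ≡ 1 ✗]
6^6 ≡ 11 (mod 19)  [q = 3: ≢ 1 ✓]
Since 6^9 ≡ 1, the order of 6 divides 9 < 18, so 6 is not a primitive root.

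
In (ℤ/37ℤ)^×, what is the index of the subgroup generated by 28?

2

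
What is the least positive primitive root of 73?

5

φ(73) = 73 − 1 = 72 = 2^3 · 3^2.
g is a primitive root iff g^(72/q) ≢ 1 (mod 73) for each prime q ∈ {2, 3}.
g = 2: 2^36 ≡ 1 — hits 1, so not a primitive root.
g = 3: 3^36 ≡ 1 — hits 1, so not a primitive root.
g = 4: 4^36 ≡ 1 — hits 1, so not a primitive root.
g = 5: 5^36 ≡ 72; 5^24 ≡ 8 — none is 1, so 5 is a primitive root.
The smallest primitive root modulo 73 is 5.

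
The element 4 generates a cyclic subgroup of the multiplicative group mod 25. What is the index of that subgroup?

The order of 4 must divide φ(25) = φ(5^2) = 5·(5−1) = 20 = 2^2 · 5.
Divisors of 20: 1, 2, 4, 5, 10, 20.
Compute 4^d (mod 25) for the divisors d until we hit 1:
4^1 ≡ 4 (mod 25)
4^2 ≡ 16 (mod 25)
4^4 ≡ 6 (mod 25)
4^5 ≡ 24 (mod 25)
4^10 ≡ 1 (mod 25) ✓
Thus |⟨4⟩| = ord(4) = 10.
[(Z/25Z)^× : ⟨4⟩] = 20/10 = 2.

2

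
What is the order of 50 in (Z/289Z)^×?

34

The order of 50 must divide φ(289) = φ(17^2) = 17·(17−1) = 272 = 2^4 · 17.
Divisors of 272: 1, 2, 4, 8, 16, 17, 34, 68, 136, 272.
Check 50^d mod 289 for each divisor in increasing order:
50^1 ≡ 50 (mod 289)
50^2 ≡ 188 (mod 289)
50^4 ≡ 86 (mod 289)
50^8 ≡ 171 (mod 289)
50^16 ≡ 52 (mod 289)
50^17 ≡ 288 (mod 289)
50^34 ≡ 1 (mod 289) ✓
The smallest such exponent is 34, so the order of 50 is 34.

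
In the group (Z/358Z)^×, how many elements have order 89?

φ(358) = φ(2)·φ(179) = 1·178 = 178 = 2 · 89.
In a cyclic group of order 178, there are φ(d) elements of order d for each divisor d of 178, and zero for non-divisors.
89 | 178, and φ(89) = 89 − 1 = 88.

88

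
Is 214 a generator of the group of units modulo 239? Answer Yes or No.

Yes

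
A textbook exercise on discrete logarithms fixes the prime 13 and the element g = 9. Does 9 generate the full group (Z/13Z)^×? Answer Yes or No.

No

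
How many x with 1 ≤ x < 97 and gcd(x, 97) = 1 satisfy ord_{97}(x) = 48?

φ(97) = 97 − 1 = 96 = 2^5 · 3.
In a cyclic group of order 96, there are φ(d) elements of order d for each divisor d of 96, and zero for non-divisors.
48 = 2^4 · 3 divides 96, and φ(48) = 16.

16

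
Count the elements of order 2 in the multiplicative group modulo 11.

1

φ(11) = 11 − 1 = 10 = 2 · 5.
Since (Z/11Z)^× is cyclic of order 10, the number of elements of order d is φ(d) when d | 10 and 0 otherwise.
2 | 10, and φ(2) = 2 − 1 = 1.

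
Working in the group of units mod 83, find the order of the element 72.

82

Since 72 ∈ (Z/83Z)^×, its order divides φ(83) = 83 − 1 = 82 = 2 · 41.
Divisors of 82: 1, 2, 41, 82.
Evaluate successive powers at the divisors of 82:
72^1 ≡ 72 (mod 83)
72^2 ≡ 38 (mod 83)
72^41 ≡ 82 (mod 83)
72^82 ≡ 1 (mod 83) ✓
So ord_83(72) = 82.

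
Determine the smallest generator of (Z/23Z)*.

5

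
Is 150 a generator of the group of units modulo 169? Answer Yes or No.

No

φ(169) = φ(13^2) = 13·(13−1) = 156 = 2^2 · 3 · 13.
An element g generates (Z/169Z)^× iff g^(156/q) ≢ 1 (mod 169) for each prime q ∈ {2, 3, 13}.
150^78 ≡ 168 (mod 169)  [q = 2: ≢ 1 ✓]
150^52 ≡ 22 (mod 169)  [q = 3: ≢ 1 ✓]
150^12 ≡ 1 (mod 169)  [q = 13: ≡ 1 ✗]
150^12 ≡ 1 shows ord(150) | 12, strictly less than φ(169); not a primitive root.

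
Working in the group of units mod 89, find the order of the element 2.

ord(2) | φ(89) = 89 − 1 = 88 = 2^3 · 11.
Divisors of 88: 1, 2, 4, 8, 11, 22, 44, 88.
Evaluate successive powers at the divisors of 88:
2^1 ≡ 2 (mod 89)
2^2 ≡ 4 (mod 89)
2^4 ≡ 16 (mod 89)
2^8 ≡ 78 (mod 89)
2^11 ≡ 1 (mod 89) ✓
Hence ord(2) = 11.

11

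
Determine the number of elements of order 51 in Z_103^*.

32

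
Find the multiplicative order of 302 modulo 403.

ord(302) | φ(403) = φ(13·31) = (13−1)·(31−1) = 12·30 = 360 = 2^3 · 3^2 · 5.
Divisors of 360: 1, 2, 3, 4, 5, 6, 8, 9, 10, 12, 15, 18, 20, 24, 30, 36, 40, 45, 60, 72, 90, 120, 180, 360.
Check 302^d mod 403 for each divisor in increasing order:
302^1 ≡ 302 (mod 403)
302^2 ≡ 126 (mod 403)
302^3 ≡ 170 (mod 403)
302^4 ≡ 159 (mod 403)
302^5 ≡ 61 (mod 403)
302^6 ≡ 287 (mod 403)
302^8 ≡ 295 (mod 403)
302^9 ≡ 27 (mod 403)
302^10 ≡ 94 (mod 403)
302^12 ≡ 157 (mod 403)
302^15 ≡ 92 (mod 403)
302^18 ≡ 326 (mod 403)
302^20 ≡ 373 (mod 403)
302^24 ≡ 66 (mod 403)
302^30 ≡ 1 (mod 403) ✓
So ord_403(302) = 30.

30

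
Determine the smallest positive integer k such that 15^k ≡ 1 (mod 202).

The order of 15 must divide φ(202) = φ(2)·φ(101) = 1·100 = 100 = 2^2 · 5^2.
Divisors of 100: 1, 2, 4, 5, 10, 20, 25, 50, 100.
Check 15^d mod 202 for each divisor in increasing order:
15^1 ≡ 15 (mod 202)
15^2 ≡ 23 (mod 202)
15^4 ≡ 125 (mod 202)
15^5 ≡ 57 (mod 202)
15^10 ≡ 17 (mod 202)
15^20 ≡ 87 (mod 202)
15^25 ≡ 111 (mod 202)
15^50 ≡ 201 (mod 202)
15^100 ≡ 1 (mod 202) ✓
So ord_202(15) = 100.

100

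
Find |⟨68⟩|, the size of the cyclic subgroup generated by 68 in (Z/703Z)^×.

12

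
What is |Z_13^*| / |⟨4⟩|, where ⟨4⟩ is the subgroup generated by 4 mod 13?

2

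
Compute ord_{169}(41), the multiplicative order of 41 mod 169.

ord(41) | φ(169) = φ(13^2) = 13·(13−1) = 156 = 2^2 · 3 · 13.
Divisors of 156: 1, 2, 3, 4, 6, 12, 13, 26, 39, 52, 78, 156.
Check 41^d mod 169 for each divisor in increasing order:
41^1 ≡ 41 (mod 169)
41^2 ≡ 160 (mod 169)
41^3 ≡ 138 (mod 169)
41^4 ≡ 81 (mod 169)
41^6 ≡ 116 (mod 169)
41^12 ≡ 105 (mod 169)
41^13 ≡ 80 (mod 169)
41^26 ≡ 147 (mod 169)
41^39 ≡ 99 (mod 169)
41^52 ≡ 146 (mod 169)
41^78 ≡ 168 (mod 169)
41^156 ≡ 1 (mod 169) ✓
Therefore the multiplicative order of 41 modulo 169 is 156.

156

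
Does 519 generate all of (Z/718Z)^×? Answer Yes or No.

φ(718) = φ(2)·φ(359) = 1·358 = 358 = 2 · 179.
519 is a primitive root mod 718 iff 519^(φ(718)/q) ≢ 1 for every prime q | φ(718), i.e. q ∈ {2, 179}.
519^179 ≡ 1 (mod 718)  [q = 2: ≡ 1 ✗]
519^2 ≡ 111 (mod 718)  [q = 179: ≢ 1 ✓]
519^179 ≡ 1 shows ord(519) | 179, strictly less than φ(718); not a primitive root.

No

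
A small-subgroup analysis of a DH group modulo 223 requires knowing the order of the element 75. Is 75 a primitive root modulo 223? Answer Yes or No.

Yes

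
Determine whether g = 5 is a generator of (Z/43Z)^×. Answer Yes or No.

Yes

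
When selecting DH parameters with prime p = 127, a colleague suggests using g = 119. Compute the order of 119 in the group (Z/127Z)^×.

14

Since 119 ∈ (Z/127Z)^×, its order divides φ(127) = 127 − 1 = 126 = 2 · 3^2 · 7.
Divisors of 126: 1, 2, 3, 6, 7, 9, 14, 18, 21, 42, 63, 126.
Test each divisor d:
119^1 ≡ 119
119^2 ≡ 64
119^3 ≡ 123
119^6 ≡ 16
119^7 ≡ 126
119^9 ≡ 63
119^14 ≡ 1
The smallest such exponent is 14, so the order of 119 is 14.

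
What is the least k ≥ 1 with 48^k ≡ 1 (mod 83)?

41

Since 48 ∈ (Z/83Z)^×, its order divides φ(83) = 83 − 1 = 82 = 2 · 41.
Divisors of 82: 1, 2, 41, 82.
Compute 48^d (mod 83) for the divisors d until we hit 1:
48^1 ≡ 48 (mod 83)
48^2 ≡ 63 (mod 83)
48^41 ≡ 1 (mod 83) ✓
The smallest such exponent is 41, so the order of 48 is 41.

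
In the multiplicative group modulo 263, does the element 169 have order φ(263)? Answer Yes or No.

φ(263) = 263 − 1 = 262 = 2 · 131.
It suffices to check that the order of 169 is not a proper divisor of 262: compute 169^(262/q) for q ∈ {2, 131}.
169^131 ≡ 1 (mod 263)  [q = 2: ≡ 1 ✗]
169^2 ≡ 157 (mod 263)  [q = 131: ≢ 1 ✓]
The check at q = 2 fails, so 169 generates a proper subgroup.

No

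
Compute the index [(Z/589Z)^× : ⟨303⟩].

18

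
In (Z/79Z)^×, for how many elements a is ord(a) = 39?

24

φ(79) = 79 − 1 = 78 = 2 · 3 · 13.
Since (Z/79Z)^× is cyclic of order 78, the number of elements of order d is φ(d) when d | 78 and 0 otherwise.
39 = 3 · 13 divides 78, and φ(39) = 24.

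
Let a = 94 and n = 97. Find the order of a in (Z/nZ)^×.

48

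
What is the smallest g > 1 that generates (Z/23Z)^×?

φ(23) = 23 − 1 = 22 = 2 · 11.
Test candidates g = 2, 3, … against the prime factors q ∈ {2, 11} of φ(23): g is a generator iff g^(22/q) ≢ 1 for every such q.
g = 2: 2^11 ≡ 1 — hits 1, so not a primitive root.
g = 3: 3^11 ≡ 1 — hits 1, so not a primitive root.
g = 4: 4^11 ≡ 1 — hits 1, so not a primitive root.
g = 5: 5^11 ≡ 22; 5^2 ≡ 2 — none is 1, so 5 is a primitive root.
Hence the least primitive root of 23 is 5.

5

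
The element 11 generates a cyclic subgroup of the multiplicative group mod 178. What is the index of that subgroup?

4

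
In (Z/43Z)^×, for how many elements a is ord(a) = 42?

φ(43) = 43 − 1 = 42 = 2 · 3 · 7.
In a cyclic group of order 42, there are φ(d) elements of order d for each divisor d of 42, and zero for non-divisors.
42 = 2 · 3 · 7 divides 42, and φ(42) = 12.

12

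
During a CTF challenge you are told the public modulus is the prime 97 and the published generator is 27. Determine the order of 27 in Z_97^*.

16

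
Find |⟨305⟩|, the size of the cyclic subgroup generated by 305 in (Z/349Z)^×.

348

By Lagrange's theorem, ord_349(305) divides φ(349) = 349 − 1 = 348 = 2^2 · 3 · 29.
Divisors of 348: 1, 2, 3, 4, 6, 12, 29, 58, 87, 116, 174, 348.
Check 305^d mod 349 for each divisor in increasing order:
305^1 ≡ 305 (mod 349)
305^2 ≡ 191 (mod 349)
305^3 ≡ 321 (mod 349)
305^4 ≡ 185 (mod 349)
305^6 ≡ 86 (mod 349)
305^12 ≡ 67 (mod 349)
305^29 ≡ 189 (mod 349)
305^58 ≡ 123 (mod 349)
305^87 ≡ 213 (mod 349)
305^116 ≡ 122 (mod 349)
305^174 ≡ 348 (mod 349)
305^348 ≡ 1 (mod 349) ✓
Hence ord(305) = 348.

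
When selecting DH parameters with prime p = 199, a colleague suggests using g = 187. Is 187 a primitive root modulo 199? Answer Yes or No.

No

φ(199) = 199 − 1 = 198 = 2 · 3^2 · 11.
187 is a primitive root mod 199 iff 187^(φ(199)/q) ≢ 1 for every prime q | φ(199), i.e. q ∈ {2, 3, 11}.
187^99 ≡ 1 (mod 199)  [q = 2: ≡ 1 ✗]
187^66 ≡ 1 (mod 199)  [q = 3: ≡ 1 ✗]
187^18 ≡ 62 (mod 199)  [q = 11: ≢ 1 ✓]
The check at q = 2 fails, so 187 generates a proper subgroup.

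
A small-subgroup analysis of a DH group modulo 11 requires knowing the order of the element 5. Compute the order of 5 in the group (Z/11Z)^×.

Since 5 ∈ (Z/11Z)^×, its order divides φ(11) = 11 − 1 = 10 = 2 · 5.
Divisors of 10: 1, 2, 5, 10.
Compute 5^d (mod 11) for the divisors d until we hit 1:
5^1 ≡ 5
5^2 ≡ 3
5^5 ≡ 1
Hence ord(5) = 5.

5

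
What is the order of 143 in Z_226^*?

7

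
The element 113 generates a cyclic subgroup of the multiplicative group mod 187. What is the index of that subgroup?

2

Since 113 ∈ (Z/187Z)^×, its order divides φ(187) = φ(11·17) = (11−1)·(17−1) = 10·16 = 160 = 2^5 · 5.
Divisors of 160: 1, 2, 4, 5, 8, 10, 16, 20, 32, 40, 80, 160.
Test each divisor d:
113^1 ≡ 113 (mod 187)
113^2 ≡ 53 (mod 187)
113^4 ≡ 4 (mod 187)
113^5 ≡ 78 (mod 187)
113^8 ≡ 16 (mod 187)
113^10 ≡ 100 (mod 187)
113^16 ≡ 69 (mod 187)
113^20 ≡ 89 (mod 187)
113^32 ≡ 86 (mod 187)
113^40 ≡ 67 (mod 187)
113^80 ≡ 1 (mod 187) ✓
Thus |⟨113⟩| = ord(113) = 80.
The index is φ(187) / ord(113) = 160 / 80 = 2.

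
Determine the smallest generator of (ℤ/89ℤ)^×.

3

φ(89) = 89 − 1 = 88 = 2^3 · 11.
Test candidates g = 2, 3, … against the prime factors q ∈ {2, 11} of φ(89): g is a generator iff g^(88/q) ≢ 1 for every such q.
g = 2: 2^44 ≡ 1 — hits 1, so not a primitive root.
g = 3: 3^44 ≡ 88; 3^8 ≡ 64 — none is 1, so 3 is a primitive root.
Hence the least primitive root of 89 is 3.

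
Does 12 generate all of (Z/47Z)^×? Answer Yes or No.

No

φ(47) = 47 − 1 = 46 = 2 · 23.
12 is a primitive root mod 47 iff 12^(φ(47)/q) ≢ 1 for every prime q | φ(47), i.e. q ∈ {2, 23}.
12^23 ≡ 1 (mod 47)  [q = 2: ≡ 1 ✗]
12^2 ≡ 3 (mod 47)  [q = 23: ≢ 1 ✓]
Since 12^23 ≡ 1, the order of 12 divides 23 < 46, so 12 is not a primitive root.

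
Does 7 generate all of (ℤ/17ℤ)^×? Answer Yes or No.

Yes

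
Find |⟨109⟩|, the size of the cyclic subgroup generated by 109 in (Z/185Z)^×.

36

The order of 109 must divide φ(185) = φ(5·37) = (5−1)·(37−1) = 4·36 = 144 = 2^4 · 3^2.
Divisors of 144: 1, 2, 3, 4, 6, 8, 9, 12, 16, 18, 24, 36, 48, 72, 144.
Evaluate successive powers at the divisors of 144:
109^1 ≡ 109
109^2 ≡ 41
109^3 ≡ 29
109^4 ≡ 16
109^6 ≡ 101
109^8 ≡ 71
109^9 ≡ 154
109^12 ≡ 26
109^16 ≡ 46
109^18 ≡ 36
109^24 ≡ 121
109^36 ≡ 1
The smallest such exponent is 36, so the order of 109 is 36.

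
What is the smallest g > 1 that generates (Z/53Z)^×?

2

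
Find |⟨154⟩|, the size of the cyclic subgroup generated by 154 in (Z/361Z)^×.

ord(154) | φ(361) = φ(19^2) = 19·(19−1) = 342 = 2 · 3^2 · 19.
Divisors of 342: 1, 2, 3, 6, 9, 18, 19, 38, 57, 114, 171, 342.
Test each divisor d:
154^1 ≡ 154 (mod 361)
154^2 ≡ 251 (mod 361)
154^3 ≡ 27 (mod 361)
154^6 ≡ 7 (mod 361)
154^9 ≡ 189 (mod 361)
154^18 ≡ 343 (mod 361)
154^19 ≡ 116 (mod 361)
154^38 ≡ 99 (mod 361)
154^57 ≡ 293 (mod 361)
154^114 ≡ 292 (mod 361)
154^171 ≡ 360 (mod 361)
154^342 ≡ 1 (mod 361) ✓
The smallest such exponent is 342, so the order of 154 is 342.

342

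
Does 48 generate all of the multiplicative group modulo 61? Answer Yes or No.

φ(61) = 61 − 1 = 60 = 2^2 · 3 · 5.
48 is a primitive root mod 61 iff 48^(φ(61)/q) ≢ 1 for every prime q | φ(61), i.e. q ∈ {2, 3, 5}.
48^30 ≡ 1 (mod 61)  [q = 2: ≡ 1 ✗]
48^20 ≡ 47 (mod 61)  [q = 3: ≢ 1 ✓]
48^12 ≡ 1 (mod 61)  [q = 5: ≡ 1 ✗]
48^30 ≡ 1 shows ord(48) | 30, strictly less than φ(61); not a primitive root.

No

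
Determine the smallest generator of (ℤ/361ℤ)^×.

2

φ(361) = φ(19^2) = 19·(19−1) = 342 = 2 · 3^2 · 19.
Test candidates g = 2, 3, … against the prime factors q ∈ {2, 3, 19} of φ(361): g is a generator iff g^(342/q) ≢ 1 for every such q.
g = 2: 2^171 ≡ 360; 2^114 ≡ 292; 2^18 ≡ 58 — none is 1, so 2 is a primitive root.
The smallest primitive root modulo 361 is 2.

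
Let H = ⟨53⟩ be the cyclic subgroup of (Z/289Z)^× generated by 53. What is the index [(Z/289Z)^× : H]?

2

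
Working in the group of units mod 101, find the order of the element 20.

By Lagrange's theorem, ord_101(20) divides φ(101) = 101 − 1 = 100 = 2^2 · 5^2.
Divisors of 100: 1, 2, 4, 5, 10, 20, 25, 50, 100.
Compute 20^d (mod 101) for the divisors d until we hit 1:
20^1 ≡ 20 (mod 101)
20^2 ≡ 97 (mod 101)
20^4 ≡ 16 (mod 101)
20^5 ≡ 17 (mod 101)
20^10 ≡ 87 (mod 101)
20^20 ≡ 95 (mod 101)
20^25 ≡ 100 (mod 101)
20^50 ≡ 1 (mod 101) ✓
Hence ord(20) = 50.

50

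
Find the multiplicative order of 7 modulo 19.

By Lagrange's theorem, ord_19(7) divides φ(19) = 19 − 1 = 18 = 2 · 3^2.
Divisors of 18: 1, 2, 3, 6, 9, 18.
Evaluate successive powers at the divisors of 18:
7^1 ≡ 7
7^2 ≡ 11
7^3 ≡ 1
So ord_19(7) = 3.

3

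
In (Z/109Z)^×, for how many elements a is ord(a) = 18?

6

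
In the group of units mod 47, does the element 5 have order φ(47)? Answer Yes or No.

Yes

φ(47) = 47 − 1 = 46 = 2 · 23.
5 is a primitive root mod 47 iff 5^(φ(47)/q) ≢ 1 for every prime q | φ(47), i.e. q ∈ {2, 23}.
5^23 ≡ 46 (mod 47)  [q = 2: ≢ 1 ✓]
5^2 ≡ 25 (mod 47)  [q = 23: ≢ 1 ✓]
None equal 1, so ord_47(5) = 46: 5 is a primitive root.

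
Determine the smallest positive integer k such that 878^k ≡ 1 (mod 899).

420

By Lagrange's theorem, ord_899(878) divides φ(899) = φ(29·31) = (29−1)·(31−1) = 28·30 = 840 = 2^3 · 3 · 5 · 7.
Divisors of 840: 1, 2, 3, 4, 5, 6, 7, 8, 10, 12, 14, 15, 20, 21, 24, 28, 30, 35, 40, 42, 56, 60, 70, 84, 105, 120, 140, 168, 210, 280, 420, 840.
Test each divisor d:
878^1 ≡ 878 (mod 899)
878^2 ≡ 441 (mod 899)
878^3 ≡ 628 (mod 899)
878^4 ≡ 297 (mod 899)
878^5 ≡ 56 (mod 899)
878^6 ≡ 622 (mod 899)
878^7 ≡ 423 (mod 899)
878^8 ≡ 107 (mod 899)
878^10 ≡ 439 (mod 899)
878^12 ≡ 314 (mod 899)
878^14 ≡ 28 (mod 899)
878^15 ≡ 311 (mod 899)
878^20 ≡ 335 (mod 899)
878^21 ≡ 157 (mod 899)
878^24 ≡ 605 (mod 899)
878^28 ≡ 784 (mod 899)
878^30 ≡ 528 (mod 899)
878^35 ≡ 800 (mod 899)
878^40 ≡ 749 (mod 899)
878^42 ≡ 376 (mod 899)
878^56 ≡ 639 (mod 899)
878^60 ≡ 94 (mod 899)
878^70 ≡ 811 (mod 899)
878^84 ≡ 233 (mod 899)
878^105 ≡ 621 (mod 899)
878^120 ≡ 745 (mod 899)
878^140 ≡ 552 (mod 899)
878^168 ≡ 349 (mod 899)
878^210 ≡ 869 (mod 899)
878^280 ≡ 842 (mod 899)
878^420 ≡ 1 (mod 899) ✓
The smallest such exponent is 420, so the order of 878 is 420.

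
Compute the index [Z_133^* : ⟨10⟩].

ord(10) | φ(133) = φ(7·19) = (7−1)·(19−1) = 6·18 = 108 = 2^2 · 3^3.
Divisors of 108: 1, 2, 3, 4, 6, 9, 12, 18, 27, 36, 54, 108.
Test each divisor d:
10^1 ≡ 10
10^2 ≡ 100
10^3 ≡ 69
10^4 ≡ 25
10^6 ≡ 106
10^9 ≡ 132
10^12 ≡ 64
10^18 ≡ 1
So ord_133(10) = 18, hence |⟨10⟩| = 18.
[(Z/133Z)^× : ⟨10⟩] = 108/18 = 6.

6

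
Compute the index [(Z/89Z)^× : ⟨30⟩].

1

By Lagrange's theorem, ord_89(30) divides φ(89) = 89 − 1 = 88 = 2^3 · 11.
Divisors of 88: 1, 2, 4, 8, 11, 22, 44, 88.
Check 30^d mod 89 for each divisor in increasing order:
30^1 ≡ 30 (mod 89)
30^2 ≡ 10 (mod 89)
30^4 ≡ 11 (mod 89)
30^8 ≡ 32 (mod 89)
30^11 ≡ 77 (mod 89)
30^22 ≡ 55 (mod 89)
30^44 ≡ 88 (mod 89)
30^88 ≡ 1 (mod 89) ✓
Thus |⟨30⟩| = ord(30) = 88.
[(Z/89Z)^× : ⟨30⟩] = 88/88 = 1.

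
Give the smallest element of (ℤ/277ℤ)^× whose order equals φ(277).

φ(277) = 277 − 1 = 276 = 2^2 · 3 · 23.
g is a primitive root iff g^(276/q) ≢ 1 (mod 277) for each prime q ∈ {2, 3, 23}.
g = 2: 2^138 ≡ 276; 2^92 ≡ 1 — hits 1, so not a primitive root.
g = 3: 3^138 ≡ 1 — hits 1, so not a primitive root.
g = 4: 4^138 ≡ 1 — hits 1, so not a primitive root.
g = 5: 5^138 ≡ 276; 5^92 ≡ 116; 5^12 ≡ 27 — none is 1, so 5 is a primitive root.
The smallest primitive root modulo 277 is 5.

5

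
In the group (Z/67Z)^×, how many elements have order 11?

10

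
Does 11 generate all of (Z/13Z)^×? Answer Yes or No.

Yes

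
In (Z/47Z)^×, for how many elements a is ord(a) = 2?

1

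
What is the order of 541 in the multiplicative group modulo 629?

48

Since 541 ∈ (Z/629Z)^×, its order divides φ(629) = φ(17·37) = (17−1)·(37−1) = 16·36 = 576 = 2^6 · 3^2.
Divisors of 576: 1, 2, 3, 4, 6, 8, 9, 12, 16, 18, 24, 32, 36, 48, 64, 72, 96, 144, 192, 288, 576.
Evaluate successive powers at the divisors of 576:
541^1 ≡ 541 (mod 629)
541^2 ≡ 196 (mod 629)
541^3 ≡ 364 (mod 629)
541^4 ≡ 47 (mod 629)
541^6 ≡ 406 (mod 629)
541^8 ≡ 322 (mod 629)
541^9 ≡ 598 (mod 629)
541^12 ≡ 38 (mod 629)
541^16 ≡ 528 (mod 629)
541^18 ≡ 332 (mod 629)
541^24 ≡ 186 (mod 629)
541^32 ≡ 137 (mod 629)
541^36 ≡ 149 (mod 629)
541^48 ≡ 1 (mod 629) ✓
The smallest such exponent is 48, so the order of 541 is 48.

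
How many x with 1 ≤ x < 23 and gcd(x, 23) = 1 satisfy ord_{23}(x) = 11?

10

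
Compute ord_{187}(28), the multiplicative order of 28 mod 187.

80

Since 28 ∈ (Z/187Z)^×, its order divides φ(187) = φ(11·17) = (11−1)·(17−1) = 10·16 = 160 = 2^5 · 5.
Divisors of 160: 1, 2, 4, 5, 8, 10, 16, 20, 32, 40, 80, 160.
Evaluate successive powers at the divisors of 160:
28^1 ≡ 28 (mod 187)
28^2 ≡ 36 (mod 187)
28^4 ≡ 174 (mod 187)
28^5 ≡ 10 (mod 187)
28^8 ≡ 169 (mod 187)
28^10 ≡ 100 (mod 187)
28^16 ≡ 137 (mod 187)
28^20 ≡ 89 (mod 187)
28^32 ≡ 69 (mod 187)
28^40 ≡ 67 (mod 187)
28^80 ≡ 1 (mod 187) ✓
Therefore the multiplicative order of 28 modulo 187 is 80.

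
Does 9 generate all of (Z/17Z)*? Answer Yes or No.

No

φ(17) = 17 − 1 = 16 = 2^4.
It suffices to check that the order of 9 is not a proper divisor of 16: compute 9^(16/q) for q ∈ {2}.
9^8 ≡ 1 (mod 17)  [q = 2: ≡ 1 ✗]
The check at q = 2 fails, so 9 generates a proper subgroup.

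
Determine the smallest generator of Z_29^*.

2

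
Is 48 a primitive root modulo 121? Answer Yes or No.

φ(121) = φ(11^2) = 11·(11−1) = 110 = 2 · 5 · 11.
48 is a primitive root mod 121 iff 48^(φ(121)/q) ≢ 1 for every prime q | φ(121), i.e. q ∈ {2, 5, 11}.
48^55 ≡ 1 (mod 121)  [q = 2: ≡ 1 ✗]
48^22 ≡ 27 (mod 121)  [q = 5: ≢ 1 ✓]
48^10 ≡ 100 (mod 121)  [q = 11: ≢ 1 ✓]
The check at q = 2 fails, so 48 generates a proper subgroup.

No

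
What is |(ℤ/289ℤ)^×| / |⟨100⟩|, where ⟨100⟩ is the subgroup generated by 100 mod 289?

2

The order of 100 must divide φ(289) = φ(17^2) = 17·(17−1) = 272 = 2^4 · 17.
Divisors of 272: 1, 2, 4, 8, 16, 17, 34, 68, 136, 272.
Evaluate successive powers at the divisors of 272:
100^1 ≡ 100 (mod 289)
100^2 ≡ 174 (mod 289)
100^4 ≡ 220 (mod 289)
100^8 ≡ 137 (mod 289)
100^16 ≡ 273 (mod 289)
100^17 ≡ 134 (mod 289)
100^34 ≡ 38 (mod 289)
100^68 ≡ 288 (mod 289)
100^136 ≡ 1 (mod 289) ✓
Thus |⟨100⟩| = ord(100) = 136.
Index = |(Z/289Z)^×| / |⟨100⟩| = 272 / 136 = 2.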